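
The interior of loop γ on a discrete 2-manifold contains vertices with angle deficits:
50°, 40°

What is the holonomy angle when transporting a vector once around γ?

Holonomy = total enclosed curvature = 50° + 40° = 90°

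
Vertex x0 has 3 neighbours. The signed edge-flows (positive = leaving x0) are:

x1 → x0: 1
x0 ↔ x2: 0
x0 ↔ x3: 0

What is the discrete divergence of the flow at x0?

Divergence = sum of outgoing flows = (-1) + 0 + 0 = -1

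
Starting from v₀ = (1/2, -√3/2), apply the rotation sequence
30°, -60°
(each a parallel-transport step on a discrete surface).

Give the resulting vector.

Total rotation: 30° + (-60°) = -30°. Final vector: (0, -1)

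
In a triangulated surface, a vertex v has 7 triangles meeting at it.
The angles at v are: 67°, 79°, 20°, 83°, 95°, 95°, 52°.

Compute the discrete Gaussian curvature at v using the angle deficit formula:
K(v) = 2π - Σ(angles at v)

Sum of angles = 491°. K = 360° - 491° = -131° = -131π/180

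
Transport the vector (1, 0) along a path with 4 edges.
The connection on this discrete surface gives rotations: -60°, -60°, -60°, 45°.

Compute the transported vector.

Total rotation: (-60°) + (-60°) + (-60°) + 45° = -135°. Final vector: (-0.7071, -0.7071)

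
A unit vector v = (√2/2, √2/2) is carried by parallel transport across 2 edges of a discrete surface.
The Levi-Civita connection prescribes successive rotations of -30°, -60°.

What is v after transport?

Total rotation: (-30°) + (-60°) = -90°. Final vector: (0.7071, -0.7071)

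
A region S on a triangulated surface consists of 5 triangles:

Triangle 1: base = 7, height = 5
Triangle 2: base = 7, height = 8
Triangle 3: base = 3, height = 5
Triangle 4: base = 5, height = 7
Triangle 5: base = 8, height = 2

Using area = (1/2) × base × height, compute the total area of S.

(1/2)×7×5 + (1/2)×7×8 + (1/2)×3×5 + (1/2)×5×7 + (1/2)×8×2 = 78.5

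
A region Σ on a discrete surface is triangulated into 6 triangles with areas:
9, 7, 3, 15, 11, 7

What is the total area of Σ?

9 + 7 + 3 + 15 + 11 + 7 = 52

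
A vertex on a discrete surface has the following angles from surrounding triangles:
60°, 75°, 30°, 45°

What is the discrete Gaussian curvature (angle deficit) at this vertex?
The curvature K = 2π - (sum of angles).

Sum of angles = 210°. K = 360° - 210° = 150°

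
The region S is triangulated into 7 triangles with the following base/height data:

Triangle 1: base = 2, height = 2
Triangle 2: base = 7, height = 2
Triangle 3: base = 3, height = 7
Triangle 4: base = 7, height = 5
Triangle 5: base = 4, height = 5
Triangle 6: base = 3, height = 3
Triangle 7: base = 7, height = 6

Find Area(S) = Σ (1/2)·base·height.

(1/2)×2×2 + (1/2)×7×2 + (1/2)×3×7 + (1/2)×7×5 + (1/2)×4×5 + (1/2)×3×3 + (1/2)×7×6 = 72.5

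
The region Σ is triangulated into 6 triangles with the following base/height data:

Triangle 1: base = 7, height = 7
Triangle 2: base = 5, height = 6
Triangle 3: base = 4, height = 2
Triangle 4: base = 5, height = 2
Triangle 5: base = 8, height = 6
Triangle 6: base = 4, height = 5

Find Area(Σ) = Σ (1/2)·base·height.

(1/2)×7×7 + (1/2)×5×6 + (1/2)×4×2 + (1/2)×5×2 + (1/2)×8×6 + (1/2)×4×5 = 82.5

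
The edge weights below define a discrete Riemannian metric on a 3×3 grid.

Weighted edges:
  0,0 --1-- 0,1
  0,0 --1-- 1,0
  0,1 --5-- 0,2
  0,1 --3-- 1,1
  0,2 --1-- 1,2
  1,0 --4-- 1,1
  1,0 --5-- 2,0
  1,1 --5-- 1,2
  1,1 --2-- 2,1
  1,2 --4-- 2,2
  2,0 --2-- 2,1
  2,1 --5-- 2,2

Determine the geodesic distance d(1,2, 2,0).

Shortest path: 1,2 → 1,1 → 2,1 → 2,0, total weight = 9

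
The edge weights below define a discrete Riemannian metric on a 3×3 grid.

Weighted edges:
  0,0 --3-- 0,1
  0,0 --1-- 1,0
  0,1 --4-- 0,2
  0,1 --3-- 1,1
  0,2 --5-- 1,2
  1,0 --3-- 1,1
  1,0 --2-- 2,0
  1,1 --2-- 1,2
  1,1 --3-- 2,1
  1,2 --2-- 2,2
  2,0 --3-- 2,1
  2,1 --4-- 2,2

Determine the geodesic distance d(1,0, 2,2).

Shortest path: 1,0 → 1,1 → 1,2 → 2,2, total weight = 7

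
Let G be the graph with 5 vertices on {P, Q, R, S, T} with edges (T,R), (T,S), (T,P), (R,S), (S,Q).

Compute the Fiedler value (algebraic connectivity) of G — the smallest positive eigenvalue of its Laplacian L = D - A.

Degrees: deg(P) = 1, deg(Q) = 1, deg(R) = 2, deg(S) = 3, deg(T) = 3.
L = D − A with rows/columns ordered (P, Q, R, S, T):
  [ 1,  0,  0,  0, -1]
  [ 0,  1,  0, -1,  0]
  [ 0,  0,  2, -1, -1]
  [ 0, -1, -1,  3, -1]
  [-1,  0, -1, -1,  3]
Characteristic polynomial: det(λI − L) = λ(λ² − 5λ + 3)(λ² − 5λ + 5).
Roots: λ = 0; (λ² − 5λ + 3) = 0 ⇒ λ = (5 ± √13)/2 ≈ 0.6972, 4.3028; (λ² − 5λ + 5) = 0 ⇒ λ = (5 ± √5)/2 ≈ 1.382, 3.618.
(Check: the roots sum (with multiplicity) to 10, matching trace L = Σdeg = 2·5 = 10.)
Laplacian eigenvalues: [0.0, 0.6972, 1.382, 3.618, 4.3028]. Algebraic connectivity (smallest non-zero eigenvalue) = 0.6972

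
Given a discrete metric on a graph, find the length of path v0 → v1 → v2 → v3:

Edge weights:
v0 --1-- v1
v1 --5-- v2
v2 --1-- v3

Arc length = 1 + 5 + 1 = 7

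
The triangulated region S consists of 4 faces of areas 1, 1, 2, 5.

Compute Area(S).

1 + 1 + 2 + 5 = 9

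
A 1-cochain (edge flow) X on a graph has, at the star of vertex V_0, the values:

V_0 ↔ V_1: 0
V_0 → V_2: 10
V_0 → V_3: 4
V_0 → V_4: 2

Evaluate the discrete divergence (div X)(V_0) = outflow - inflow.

Divergence = sum of outgoing flows = 0 + 10 + 4 + 2 = 16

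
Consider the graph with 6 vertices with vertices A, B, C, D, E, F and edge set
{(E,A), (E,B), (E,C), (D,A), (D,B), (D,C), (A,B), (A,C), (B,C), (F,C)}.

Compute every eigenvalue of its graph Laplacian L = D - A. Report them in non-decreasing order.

Degrees: deg(A) = 4, deg(B) = 4, deg(C) = 5, deg(D) = 3, deg(E) = 3, deg(F) = 1.
L = D − A with rows/columns ordered (A, B, C, D, E, F):
  [ 4, -1, -1, -1, -1,  0]
  [-1,  4, -1, -1, -1,  0]
  [-1, -1,  5, -1, -1, -1]
  [-1, -1, -1,  3,  0,  0]
  [-1, -1, -1,  0,  3,  0]
  [ 0,  0, -1,  0,  0,  1]
Characteristic polynomial: det(λI − L) = λ(λ − 1)(λ − 3)(λ − 5)²(λ − 6).
Roots: λ = 0; (λ − 1) = 0 ⇒ λ = 1; (λ − 3) = 0 ⇒ λ = 3; (λ − 5) = 0 ⇒ λ = 5 (multiplicity 2); (λ − 6) = 0 ⇒ λ = 6.
(Check: the roots sum (with multiplicity) to 20, matching trace L = Σdeg = 2·10 = 20.)
Laplacian eigenvalues (increasing order): [0.0, 1.0, 3.0, 5.0, 5.0, 6.0]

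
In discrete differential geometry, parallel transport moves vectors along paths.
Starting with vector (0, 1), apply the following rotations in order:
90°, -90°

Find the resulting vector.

Total rotation: 90° + (-90°) = 0°. Final vector: (0, 1)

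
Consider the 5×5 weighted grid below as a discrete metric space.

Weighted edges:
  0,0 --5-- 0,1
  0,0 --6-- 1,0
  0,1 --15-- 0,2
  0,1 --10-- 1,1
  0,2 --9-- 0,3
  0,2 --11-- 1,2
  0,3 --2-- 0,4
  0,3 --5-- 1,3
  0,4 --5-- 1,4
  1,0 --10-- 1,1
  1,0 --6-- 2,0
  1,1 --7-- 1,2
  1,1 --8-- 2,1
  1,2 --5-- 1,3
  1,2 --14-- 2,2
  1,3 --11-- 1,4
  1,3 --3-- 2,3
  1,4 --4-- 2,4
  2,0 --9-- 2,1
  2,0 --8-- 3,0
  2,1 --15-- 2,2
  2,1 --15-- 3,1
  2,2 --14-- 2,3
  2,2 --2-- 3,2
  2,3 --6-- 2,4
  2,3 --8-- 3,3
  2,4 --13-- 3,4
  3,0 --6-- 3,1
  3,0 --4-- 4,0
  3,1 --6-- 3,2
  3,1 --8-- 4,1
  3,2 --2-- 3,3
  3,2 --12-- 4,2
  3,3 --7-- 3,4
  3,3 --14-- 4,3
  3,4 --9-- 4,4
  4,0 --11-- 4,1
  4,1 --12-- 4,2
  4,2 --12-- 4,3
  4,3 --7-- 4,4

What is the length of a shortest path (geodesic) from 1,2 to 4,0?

Shortest path: 1,2 → 2,2 → 3,2 → 3,1 → 3,0 → 4,0, total weight = 32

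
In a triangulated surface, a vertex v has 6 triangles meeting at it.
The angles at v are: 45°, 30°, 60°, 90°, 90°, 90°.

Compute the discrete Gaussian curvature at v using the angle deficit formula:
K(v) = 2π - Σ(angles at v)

Sum of angles = 405°. K = 360° - 405° = -45° = -π/4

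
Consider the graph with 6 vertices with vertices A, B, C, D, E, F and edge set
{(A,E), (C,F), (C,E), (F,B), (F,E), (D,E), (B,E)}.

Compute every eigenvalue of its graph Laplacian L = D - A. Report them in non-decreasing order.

Degrees: deg(A) = 1, deg(B) = 2, deg(C) = 2, deg(D) = 1, deg(E) = 5, deg(F) = 3.
L = D − A with rows/columns ordered (A, B, C, D, E, F):
  [ 1,  0,  0,  0, -1,  0]
  [ 0,  2,  0,  0, -1, -1]
  [ 0,  0,  2,  0, -1, -1]
  [ 0,  0,  0,  1, -1,  0]
  [-1, -1, -1, -1,  5, -1]
  [ 0, -1, -1,  0, -1,  3]
Characteristic polynomial: det(λI − L) = λ(λ − 1)²(λ − 2)(λ − 4)(λ − 6).
Roots: λ = 0; (λ − 1) = 0 ⇒ λ = 1 (multiplicity 2); (λ − 2) = 0 ⇒ λ = 2; (λ − 4) = 0 ⇒ λ = 4; (λ − 6) = 0 ⇒ λ = 6.
(Check: the roots sum (with multiplicity) to 14, matching trace L = Σdeg = 2·7 = 14.)
Laplacian eigenvalues (increasing order): [0.0, 1.0, 1.0, 2.0, 4.0, 6.0]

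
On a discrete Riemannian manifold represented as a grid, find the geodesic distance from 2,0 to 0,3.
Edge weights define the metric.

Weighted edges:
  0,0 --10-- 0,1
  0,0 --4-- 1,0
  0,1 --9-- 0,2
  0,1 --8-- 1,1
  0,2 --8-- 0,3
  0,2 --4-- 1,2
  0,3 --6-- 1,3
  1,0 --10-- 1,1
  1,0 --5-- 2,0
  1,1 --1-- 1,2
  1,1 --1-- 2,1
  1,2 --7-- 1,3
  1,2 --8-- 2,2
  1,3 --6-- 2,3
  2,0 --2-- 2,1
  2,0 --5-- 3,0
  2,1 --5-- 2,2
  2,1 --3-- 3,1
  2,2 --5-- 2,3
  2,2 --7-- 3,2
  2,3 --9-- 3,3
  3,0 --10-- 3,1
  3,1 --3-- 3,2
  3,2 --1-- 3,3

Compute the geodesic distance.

Shortest path: 2,0 → 2,1 → 1,1 → 1,2 → 0,2 → 0,3, total weight = 16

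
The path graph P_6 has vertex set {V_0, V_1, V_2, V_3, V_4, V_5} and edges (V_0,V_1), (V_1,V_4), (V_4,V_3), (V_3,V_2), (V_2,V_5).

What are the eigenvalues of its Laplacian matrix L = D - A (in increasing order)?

The path graph P_n has Laplacian eigenvalues λ_k = 2 − 2cos(kπ/n), k = 0, 1, …, n−1. Here n = 6:
k=0: 2 − 2cos(0) = 0.0; k=1: 2 − 2cos(π/6) = 0.2679; k=2: 2 − 2cos(π/3) = 1.0; k=3: 2 − 2cos(π/2) = 2.0; k=4: 2 − 2cos(2π/3) = 3.0; k=5: 2 − 2cos(5π/6) = 3.7321.
Laplacian eigenvalues (increasing order): [0.0, 0.2679, 1.0, 2.0, 3.0, 3.7321]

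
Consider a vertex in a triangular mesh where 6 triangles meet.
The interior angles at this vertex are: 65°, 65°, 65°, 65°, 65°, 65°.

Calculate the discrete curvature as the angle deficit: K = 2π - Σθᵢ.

Sum of angles = 390°. K = 360° - 390° = -30° = -π/6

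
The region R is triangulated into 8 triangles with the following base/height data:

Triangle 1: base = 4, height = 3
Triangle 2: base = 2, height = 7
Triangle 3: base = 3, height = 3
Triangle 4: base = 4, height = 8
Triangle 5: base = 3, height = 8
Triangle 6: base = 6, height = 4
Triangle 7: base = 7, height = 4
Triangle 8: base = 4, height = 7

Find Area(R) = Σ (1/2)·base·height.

(1/2)×4×3 + (1/2)×2×7 + (1/2)×3×3 + (1/2)×4×8 + (1/2)×3×8 + (1/2)×6×4 + (1/2)×7×4 + (1/2)×4×7 = 85.5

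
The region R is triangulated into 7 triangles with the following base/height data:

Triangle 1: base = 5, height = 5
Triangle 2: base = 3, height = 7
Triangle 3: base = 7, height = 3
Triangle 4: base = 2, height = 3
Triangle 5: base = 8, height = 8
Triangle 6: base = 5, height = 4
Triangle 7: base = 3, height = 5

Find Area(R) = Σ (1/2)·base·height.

(1/2)×5×5 + (1/2)×3×7 + (1/2)×7×3 + (1/2)×2×3 + (1/2)×8×8 + (1/2)×5×4 + (1/2)×3×5 = 86.0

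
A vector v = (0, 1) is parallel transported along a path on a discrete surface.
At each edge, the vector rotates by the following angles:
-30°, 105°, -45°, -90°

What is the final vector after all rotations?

Total rotation: (-30°) + 105° + (-45°) + (-90°) = -60°. Final vector: (0.8660, 0.5000)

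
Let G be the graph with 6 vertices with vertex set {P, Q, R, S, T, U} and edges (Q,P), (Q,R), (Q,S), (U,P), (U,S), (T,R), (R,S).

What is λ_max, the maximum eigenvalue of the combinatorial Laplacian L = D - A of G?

Degrees: deg(P) = 2, deg(Q) = 3, deg(R) = 3, deg(S) = 3, deg(T) = 1, deg(U) = 2.
L = D − A with rows/columns ordered (P, Q, R, S, T, U):
  [ 2, -1,  0,  0,  0, -1]
  [-1,  3, -1, -1,  0,  0]
  [ 0, -1,  3, -1, -1,  0]
  [ 0, -1, -1,  3,  0, -1]
  [ 0,  0, -1,  0,  1,  0]
  [-1,  0,  0, -1,  0,  2]
Characteristic polynomial: det(λI − L) = λ(λ² − 5λ + 3)(λ − 2)(λ² − 7λ + 11).
Roots: λ = 0; (λ² − 5λ + 3) = 0 ⇒ λ = (5 ± √13)/2 ≈ 0.6972, 4.3028; (λ − 2) = 0 ⇒ λ = 2; (λ² − 7λ + 11) = 0 ⇒ λ = (7 ± √5)/2 ≈ 2.382, 4.618.
(Check: the roots sum (with multiplicity) to 14, matching trace L = Σdeg = 2·7 = 14.)
Laplacian eigenvalues: [0.0, 0.6972, 2.0, 2.382, 4.3028, 4.618]. Largest eigenvalue (spectral radius) = 4.618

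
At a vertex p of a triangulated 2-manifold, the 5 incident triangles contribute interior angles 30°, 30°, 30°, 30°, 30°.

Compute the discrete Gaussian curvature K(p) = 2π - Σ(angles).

Sum of angles = 150°. K = 360° - 150° = 210° = 7π/6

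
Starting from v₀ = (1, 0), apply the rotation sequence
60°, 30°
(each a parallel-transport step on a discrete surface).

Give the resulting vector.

Total rotation: 60° + 30° = 90°. Final vector: (0, 1)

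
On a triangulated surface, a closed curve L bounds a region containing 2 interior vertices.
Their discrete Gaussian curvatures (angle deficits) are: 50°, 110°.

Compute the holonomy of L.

Holonomy = total enclosed curvature = 50° + 110° = 160°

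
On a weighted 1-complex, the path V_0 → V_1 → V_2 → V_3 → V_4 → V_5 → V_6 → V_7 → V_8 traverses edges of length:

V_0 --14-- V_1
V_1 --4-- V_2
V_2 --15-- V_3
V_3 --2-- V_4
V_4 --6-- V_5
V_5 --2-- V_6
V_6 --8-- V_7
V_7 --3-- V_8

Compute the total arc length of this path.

Arc length = 14 + 4 + 15 + 2 + 6 + 2 + 8 + 3 = 54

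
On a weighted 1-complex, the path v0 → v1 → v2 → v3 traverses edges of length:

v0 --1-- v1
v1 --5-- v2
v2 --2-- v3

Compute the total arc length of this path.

Arc length = 1 + 5 + 2 = 8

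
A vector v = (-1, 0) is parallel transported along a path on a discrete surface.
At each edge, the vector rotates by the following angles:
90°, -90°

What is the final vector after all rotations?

Total rotation: 90° + (-90°) = 0°. Final vector: (-1, 0)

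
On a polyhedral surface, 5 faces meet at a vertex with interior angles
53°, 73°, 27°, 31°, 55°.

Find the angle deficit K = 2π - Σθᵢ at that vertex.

Sum of angles = 239°. K = 360° - 239° = 121° = 121π/180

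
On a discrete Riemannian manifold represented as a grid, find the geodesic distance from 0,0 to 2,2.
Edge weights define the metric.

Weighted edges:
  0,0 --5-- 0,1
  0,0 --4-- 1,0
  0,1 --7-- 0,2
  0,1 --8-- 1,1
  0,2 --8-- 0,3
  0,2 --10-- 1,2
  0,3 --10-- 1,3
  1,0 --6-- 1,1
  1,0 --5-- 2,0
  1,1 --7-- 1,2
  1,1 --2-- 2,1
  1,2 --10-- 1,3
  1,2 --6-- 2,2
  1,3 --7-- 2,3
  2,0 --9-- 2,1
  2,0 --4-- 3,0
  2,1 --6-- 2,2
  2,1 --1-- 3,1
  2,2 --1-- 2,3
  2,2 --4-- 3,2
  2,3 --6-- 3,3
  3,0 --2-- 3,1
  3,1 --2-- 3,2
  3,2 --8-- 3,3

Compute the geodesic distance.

Shortest path: 0,0 → 1,0 → 1,1 → 2,1 → 2,2, total weight = 18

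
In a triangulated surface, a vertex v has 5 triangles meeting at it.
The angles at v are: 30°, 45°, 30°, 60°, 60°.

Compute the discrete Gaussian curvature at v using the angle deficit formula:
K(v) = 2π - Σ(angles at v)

Sum of angles = 225°. K = 360° - 225° = 135° = 3π/4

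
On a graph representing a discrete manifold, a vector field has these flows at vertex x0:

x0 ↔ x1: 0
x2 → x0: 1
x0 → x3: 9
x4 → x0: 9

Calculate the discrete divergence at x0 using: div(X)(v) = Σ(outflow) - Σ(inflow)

Divergence = sum of outgoing flows = 0 + (-1) + 9 + (-9) = -1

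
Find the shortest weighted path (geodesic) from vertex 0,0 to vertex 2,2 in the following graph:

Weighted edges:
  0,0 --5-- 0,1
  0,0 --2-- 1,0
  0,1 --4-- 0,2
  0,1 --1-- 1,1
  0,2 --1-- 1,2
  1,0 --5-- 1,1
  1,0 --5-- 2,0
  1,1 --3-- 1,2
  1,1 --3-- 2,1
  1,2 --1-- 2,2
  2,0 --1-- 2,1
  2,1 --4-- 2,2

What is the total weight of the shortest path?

Shortest path: 0,0 → 0,1 → 1,1 → 1,2 → 2,2, total weight = 10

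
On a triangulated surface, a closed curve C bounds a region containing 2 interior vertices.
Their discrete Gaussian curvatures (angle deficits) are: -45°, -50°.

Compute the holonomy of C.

Holonomy = total enclosed curvature = (-45°) + (-50°) = -95°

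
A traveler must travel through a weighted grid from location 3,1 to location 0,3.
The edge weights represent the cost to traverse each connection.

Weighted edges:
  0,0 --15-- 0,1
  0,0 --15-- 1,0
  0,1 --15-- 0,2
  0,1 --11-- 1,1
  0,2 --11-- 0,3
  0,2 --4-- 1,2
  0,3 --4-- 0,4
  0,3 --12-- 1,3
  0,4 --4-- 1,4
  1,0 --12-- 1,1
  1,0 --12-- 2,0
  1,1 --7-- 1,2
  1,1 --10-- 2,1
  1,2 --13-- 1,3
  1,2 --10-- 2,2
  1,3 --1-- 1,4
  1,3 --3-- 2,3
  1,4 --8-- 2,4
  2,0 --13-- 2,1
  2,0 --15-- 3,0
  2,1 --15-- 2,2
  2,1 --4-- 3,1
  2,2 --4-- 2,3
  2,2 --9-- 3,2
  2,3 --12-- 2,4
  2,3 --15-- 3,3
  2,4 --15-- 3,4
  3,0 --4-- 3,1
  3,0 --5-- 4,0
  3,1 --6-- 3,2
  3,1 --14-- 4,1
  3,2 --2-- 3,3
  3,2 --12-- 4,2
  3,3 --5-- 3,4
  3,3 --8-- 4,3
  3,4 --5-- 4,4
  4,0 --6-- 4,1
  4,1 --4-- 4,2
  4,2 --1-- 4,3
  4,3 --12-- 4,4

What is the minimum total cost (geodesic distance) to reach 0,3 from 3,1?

Shortest path: 3,1 → 3,2 → 2,2 → 2,3 → 1,3 → 1,4 → 0,4 → 0,3, total weight = 31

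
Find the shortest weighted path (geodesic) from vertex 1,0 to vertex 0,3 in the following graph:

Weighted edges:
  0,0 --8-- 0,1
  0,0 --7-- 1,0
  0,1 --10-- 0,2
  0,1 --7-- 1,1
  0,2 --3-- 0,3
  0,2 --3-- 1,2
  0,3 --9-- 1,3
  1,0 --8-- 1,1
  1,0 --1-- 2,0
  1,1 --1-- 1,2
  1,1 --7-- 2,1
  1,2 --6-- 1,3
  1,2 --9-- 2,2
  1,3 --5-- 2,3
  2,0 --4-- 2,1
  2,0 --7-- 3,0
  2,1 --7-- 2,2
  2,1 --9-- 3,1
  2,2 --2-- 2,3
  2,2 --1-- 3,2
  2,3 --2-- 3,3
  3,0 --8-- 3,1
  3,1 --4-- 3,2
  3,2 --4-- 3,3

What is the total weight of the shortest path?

Shortest path: 1,0 → 1,1 → 1,2 → 0,2 → 0,3, total weight = 15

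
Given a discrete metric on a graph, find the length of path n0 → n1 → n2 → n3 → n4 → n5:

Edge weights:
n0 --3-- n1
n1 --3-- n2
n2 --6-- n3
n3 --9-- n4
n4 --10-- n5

Arc length = 3 + 3 + 6 + 9 + 10 = 31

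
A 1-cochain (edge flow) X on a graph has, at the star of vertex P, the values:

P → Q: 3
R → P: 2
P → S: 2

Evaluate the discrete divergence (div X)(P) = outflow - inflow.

Divergence = sum of outgoing flows = 3 + (-2) + 2 = 3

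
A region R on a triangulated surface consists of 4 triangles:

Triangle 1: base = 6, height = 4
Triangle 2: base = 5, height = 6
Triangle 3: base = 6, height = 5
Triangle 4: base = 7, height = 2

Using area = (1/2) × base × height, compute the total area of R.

(1/2)×6×4 + (1/2)×5×6 + (1/2)×6×5 + (1/2)×7×2 = 49.0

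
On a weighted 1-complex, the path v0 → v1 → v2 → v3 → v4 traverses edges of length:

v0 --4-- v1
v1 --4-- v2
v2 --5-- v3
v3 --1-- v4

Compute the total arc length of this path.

Arc length = 4 + 4 + 5 + 1 = 14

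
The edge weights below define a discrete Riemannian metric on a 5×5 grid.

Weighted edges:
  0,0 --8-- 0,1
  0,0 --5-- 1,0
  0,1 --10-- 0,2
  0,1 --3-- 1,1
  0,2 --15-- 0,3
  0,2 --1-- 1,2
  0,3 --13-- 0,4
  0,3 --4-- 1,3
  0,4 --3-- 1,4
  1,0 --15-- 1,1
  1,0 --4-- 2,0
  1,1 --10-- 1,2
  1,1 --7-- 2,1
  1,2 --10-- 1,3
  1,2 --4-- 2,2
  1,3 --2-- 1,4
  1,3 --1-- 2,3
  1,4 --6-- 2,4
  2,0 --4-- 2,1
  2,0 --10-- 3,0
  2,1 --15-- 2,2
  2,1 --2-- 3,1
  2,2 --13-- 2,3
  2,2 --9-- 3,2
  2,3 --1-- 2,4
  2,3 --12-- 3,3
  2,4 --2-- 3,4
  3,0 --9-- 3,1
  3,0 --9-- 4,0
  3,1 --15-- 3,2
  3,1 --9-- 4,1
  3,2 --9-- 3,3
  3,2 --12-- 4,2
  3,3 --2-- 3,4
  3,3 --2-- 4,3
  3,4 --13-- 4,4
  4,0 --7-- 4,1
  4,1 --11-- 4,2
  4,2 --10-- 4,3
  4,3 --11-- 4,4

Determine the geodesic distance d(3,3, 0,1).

Shortest path: 3,3 → 3,4 → 2,4 → 2,3 → 1,3 → 1,2 → 0,2 → 0,1, total weight = 27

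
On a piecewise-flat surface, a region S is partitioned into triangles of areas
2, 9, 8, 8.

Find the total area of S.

2 + 9 + 8 + 8 = 27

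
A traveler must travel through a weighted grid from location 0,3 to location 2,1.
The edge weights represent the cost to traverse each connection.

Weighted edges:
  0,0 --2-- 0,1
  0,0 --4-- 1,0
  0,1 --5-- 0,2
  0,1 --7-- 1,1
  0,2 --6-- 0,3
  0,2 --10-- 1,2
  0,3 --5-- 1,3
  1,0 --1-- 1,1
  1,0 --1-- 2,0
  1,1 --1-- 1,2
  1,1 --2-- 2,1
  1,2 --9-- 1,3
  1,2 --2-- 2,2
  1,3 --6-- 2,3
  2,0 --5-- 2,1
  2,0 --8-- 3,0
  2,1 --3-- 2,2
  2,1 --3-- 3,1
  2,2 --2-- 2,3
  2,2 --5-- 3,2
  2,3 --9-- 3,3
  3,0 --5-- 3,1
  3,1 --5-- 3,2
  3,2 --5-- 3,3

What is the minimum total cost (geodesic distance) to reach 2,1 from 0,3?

Shortest path: 0,3 → 1,3 → 2,3 → 2,2 → 2,1, total weight = 16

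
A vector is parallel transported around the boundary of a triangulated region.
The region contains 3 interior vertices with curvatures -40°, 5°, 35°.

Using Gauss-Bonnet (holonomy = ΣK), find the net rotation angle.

Holonomy = total enclosed curvature = (-40°) + 5° + 35° = 0°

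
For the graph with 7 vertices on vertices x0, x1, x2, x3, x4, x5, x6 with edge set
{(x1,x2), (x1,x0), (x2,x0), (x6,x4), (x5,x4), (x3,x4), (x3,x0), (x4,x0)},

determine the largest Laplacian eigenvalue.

Degrees: deg(x0) = 4, deg(x1) = 2, deg(x2) = 2, deg(x3) = 2, deg(x4) = 4, deg(x5) = 1, deg(x6) = 1.
L = D − A with rows/columns ordered (x0, x1, x2, x3, x4, x5, x6):
  [ 4, -1, -1, -1, -1,  0,  0]
  [-1,  2, -1,  0,  0,  0,  0]
  [-1, -1,  2,  0,  0,  0,  0]
  [-1,  0,  0,  2, -1,  0,  0]
  [-1,  0,  0, -1,  4, -1, -1]
  [ 0,  0,  0,  0, -1,  1,  0]
  [ 0,  0,  0,  0, -1,  0,  1]
Characteristic polynomial: det(λI − L) = λ(λ² − 6λ + 3)(λ − 1)(λ² − 6λ + 7)(λ − 3).
Roots: λ = 0; (λ² − 6λ + 3) = 0 ⇒ λ = 3 ± √6 ≈ 0.5505, 5.4495; (λ − 1) = 0 ⇒ λ = 1; (λ² − 6λ + 7) = 0 ⇒ λ = 3 ± √2 ≈ 1.5858, 4.4142; (λ − 3) = 0 ⇒ λ = 3.
(Check: the roots sum (with multiplicity) to 16, matching trace L = Σdeg = 2·8 = 16.)
Laplacian eigenvalues: [0.0, 0.5505, 1.0, 1.5858, 3.0, 4.4142, 5.4495]. Largest eigenvalue (spectral radius) = 5.4495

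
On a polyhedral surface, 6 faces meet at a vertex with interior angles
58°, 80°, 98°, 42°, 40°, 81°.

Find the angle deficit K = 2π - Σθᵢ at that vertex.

Sum of angles = 399°. K = 360° - 399° = -39° = -13π/60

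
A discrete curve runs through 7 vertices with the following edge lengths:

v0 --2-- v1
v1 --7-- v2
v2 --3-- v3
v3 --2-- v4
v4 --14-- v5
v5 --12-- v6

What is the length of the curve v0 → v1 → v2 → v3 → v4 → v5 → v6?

Arc length = 2 + 7 + 3 + 2 + 14 + 12 = 40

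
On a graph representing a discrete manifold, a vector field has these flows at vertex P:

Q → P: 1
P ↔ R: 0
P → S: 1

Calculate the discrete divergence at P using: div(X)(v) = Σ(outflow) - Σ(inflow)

Divergence = sum of outgoing flows = (-1) + 0 + 1 = 0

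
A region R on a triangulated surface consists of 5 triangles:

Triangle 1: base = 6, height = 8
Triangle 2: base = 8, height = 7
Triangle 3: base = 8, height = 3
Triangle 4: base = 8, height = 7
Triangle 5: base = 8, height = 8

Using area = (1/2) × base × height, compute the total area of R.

(1/2)×6×8 + (1/2)×8×7 + (1/2)×8×3 + (1/2)×8×7 + (1/2)×8×8 = 124.0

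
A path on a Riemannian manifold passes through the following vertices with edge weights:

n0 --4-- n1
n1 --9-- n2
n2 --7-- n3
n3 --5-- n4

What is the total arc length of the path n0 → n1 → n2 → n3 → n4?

Arc length = 4 + 9 + 7 + 5 = 25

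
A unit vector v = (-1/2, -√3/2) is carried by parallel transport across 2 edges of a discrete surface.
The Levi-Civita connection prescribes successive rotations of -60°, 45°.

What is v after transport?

Total rotation: (-60°) + 45° = -15°. Final vector: (-0.7071, -0.7071)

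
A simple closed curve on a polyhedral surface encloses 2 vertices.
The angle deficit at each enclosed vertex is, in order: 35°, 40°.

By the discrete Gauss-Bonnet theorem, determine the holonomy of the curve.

Holonomy = total enclosed curvature = 35° + 40° = 75°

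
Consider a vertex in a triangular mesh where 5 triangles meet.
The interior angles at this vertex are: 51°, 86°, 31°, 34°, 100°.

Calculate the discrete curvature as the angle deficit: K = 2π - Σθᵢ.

Sum of angles = 302°. K = 360° - 302° = 58° = 29π/90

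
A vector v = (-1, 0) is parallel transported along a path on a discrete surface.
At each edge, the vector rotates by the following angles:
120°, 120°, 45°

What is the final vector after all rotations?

Total rotation: 120° + 120° + 45° = 285° ≡ -75° (mod 360°). Final vector: (-0.2588, 0.9659)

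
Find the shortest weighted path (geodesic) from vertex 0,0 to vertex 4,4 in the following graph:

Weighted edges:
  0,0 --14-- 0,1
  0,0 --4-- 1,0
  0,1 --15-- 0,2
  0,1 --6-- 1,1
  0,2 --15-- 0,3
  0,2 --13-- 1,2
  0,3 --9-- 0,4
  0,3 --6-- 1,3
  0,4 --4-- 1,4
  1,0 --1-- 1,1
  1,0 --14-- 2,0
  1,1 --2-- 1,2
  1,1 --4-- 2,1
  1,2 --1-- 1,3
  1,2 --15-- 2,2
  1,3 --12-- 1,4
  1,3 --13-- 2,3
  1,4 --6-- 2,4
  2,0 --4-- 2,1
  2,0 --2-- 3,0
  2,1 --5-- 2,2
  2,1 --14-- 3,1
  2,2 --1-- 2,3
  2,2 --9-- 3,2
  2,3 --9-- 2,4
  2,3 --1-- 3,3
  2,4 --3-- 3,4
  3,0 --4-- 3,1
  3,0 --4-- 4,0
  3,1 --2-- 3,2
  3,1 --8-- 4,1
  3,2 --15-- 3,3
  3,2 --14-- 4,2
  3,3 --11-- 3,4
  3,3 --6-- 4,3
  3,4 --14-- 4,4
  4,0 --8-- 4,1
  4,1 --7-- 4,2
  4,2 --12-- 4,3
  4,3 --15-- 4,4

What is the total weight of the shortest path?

Shortest path: 0,0 → 1,0 → 1,1 → 2,1 → 2,2 → 2,3 → 3,3 → 4,3 → 4,4, total weight = 37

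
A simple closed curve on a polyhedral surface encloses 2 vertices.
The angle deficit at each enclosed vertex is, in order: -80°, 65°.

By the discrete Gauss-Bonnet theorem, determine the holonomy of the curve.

Holonomy = total enclosed curvature = (-80°) + 65° = -15°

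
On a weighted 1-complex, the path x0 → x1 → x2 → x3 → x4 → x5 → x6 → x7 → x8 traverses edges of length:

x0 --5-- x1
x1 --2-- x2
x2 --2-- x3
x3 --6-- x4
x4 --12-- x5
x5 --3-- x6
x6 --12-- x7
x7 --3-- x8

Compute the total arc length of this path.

Arc length = 5 + 2 + 2 + 6 + 12 + 3 + 12 + 3 = 45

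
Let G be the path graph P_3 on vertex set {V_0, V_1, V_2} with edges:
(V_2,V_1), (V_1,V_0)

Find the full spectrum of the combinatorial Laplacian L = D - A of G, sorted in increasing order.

The path graph P_n has Laplacian eigenvalues λ_k = 2 − 2cos(kπ/n), k = 0, 1, …, n−1. Here n = 3:
k=0: 2 − 2cos(0) = 0.0; k=1: 2 − 2cos(π/3) = 1.0; k=2: 2 − 2cos(2π/3) = 3.0.
Laplacian eigenvalues (increasing order): [0.0, 1.0, 3.0]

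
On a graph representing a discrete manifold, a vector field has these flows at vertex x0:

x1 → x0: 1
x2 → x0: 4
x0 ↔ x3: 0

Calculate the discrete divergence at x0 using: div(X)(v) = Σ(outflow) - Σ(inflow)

Divergence = sum of outgoing flows = (-1) + (-4) + 0 = -5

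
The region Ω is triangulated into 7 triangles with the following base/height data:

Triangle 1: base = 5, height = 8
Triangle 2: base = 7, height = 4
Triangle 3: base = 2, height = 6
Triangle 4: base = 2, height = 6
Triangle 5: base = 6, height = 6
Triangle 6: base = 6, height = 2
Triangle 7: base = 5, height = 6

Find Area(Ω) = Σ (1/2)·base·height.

(1/2)×5×8 + (1/2)×7×4 + (1/2)×2×6 + (1/2)×2×6 + (1/2)×6×6 + (1/2)×6×2 + (1/2)×5×6 = 85.0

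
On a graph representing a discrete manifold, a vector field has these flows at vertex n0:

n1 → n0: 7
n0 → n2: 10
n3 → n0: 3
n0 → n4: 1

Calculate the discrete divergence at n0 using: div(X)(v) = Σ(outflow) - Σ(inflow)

Divergence = sum of outgoing flows = (-7) + 10 + (-3) + 1 = 1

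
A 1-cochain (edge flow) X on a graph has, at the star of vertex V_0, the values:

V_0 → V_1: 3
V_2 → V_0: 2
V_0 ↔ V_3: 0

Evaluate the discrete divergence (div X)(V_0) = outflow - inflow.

Divergence = sum of outgoing flows = 3 + (-2) + 0 = 1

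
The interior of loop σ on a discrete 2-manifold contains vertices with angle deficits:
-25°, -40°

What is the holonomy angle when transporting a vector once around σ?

Holonomy = total enclosed curvature = (-25°) + (-40°) = -65°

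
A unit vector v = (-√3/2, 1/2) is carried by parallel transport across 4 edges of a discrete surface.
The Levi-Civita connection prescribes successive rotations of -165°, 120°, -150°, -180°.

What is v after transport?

Total rotation: (-165°) + 120° + (-150°) + (-180°) = -375° ≡ -15° (mod 360°). Final vector: (-0.7071, 0.7071)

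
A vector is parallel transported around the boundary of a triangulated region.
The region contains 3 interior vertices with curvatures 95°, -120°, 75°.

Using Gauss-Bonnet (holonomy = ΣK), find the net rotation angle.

Holonomy = total enclosed curvature = 95° + (-120°) + 75° = 50°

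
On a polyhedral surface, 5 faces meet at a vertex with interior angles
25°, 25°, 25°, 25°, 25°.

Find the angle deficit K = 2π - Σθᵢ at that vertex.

Sum of angles = 125°. K = 360° - 125° = 235°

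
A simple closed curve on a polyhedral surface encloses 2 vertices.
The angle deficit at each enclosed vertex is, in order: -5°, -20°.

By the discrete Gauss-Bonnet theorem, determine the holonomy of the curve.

Holonomy = total enclosed curvature = (-5°) + (-20°) = -25°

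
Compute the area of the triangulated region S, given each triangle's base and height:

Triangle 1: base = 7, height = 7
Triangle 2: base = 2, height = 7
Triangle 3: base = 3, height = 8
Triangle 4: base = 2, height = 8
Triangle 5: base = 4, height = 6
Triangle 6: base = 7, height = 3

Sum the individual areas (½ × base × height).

(1/2)×7×7 + (1/2)×2×7 + (1/2)×3×8 + (1/2)×2×8 + (1/2)×4×6 + (1/2)×7×3 = 74.0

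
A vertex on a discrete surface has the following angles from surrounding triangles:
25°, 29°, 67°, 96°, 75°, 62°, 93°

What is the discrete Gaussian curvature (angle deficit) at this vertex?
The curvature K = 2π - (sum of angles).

Sum of angles = 447°. K = 360° - 447° = -87° = -29π/60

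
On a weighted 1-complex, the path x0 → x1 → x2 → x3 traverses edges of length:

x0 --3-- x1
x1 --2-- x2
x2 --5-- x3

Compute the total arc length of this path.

Arc length = 3 + 2 + 5 = 10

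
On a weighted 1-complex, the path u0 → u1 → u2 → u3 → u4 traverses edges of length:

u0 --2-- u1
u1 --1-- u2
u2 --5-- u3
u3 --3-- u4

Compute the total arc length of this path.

Arc length = 2 + 1 + 5 + 3 = 11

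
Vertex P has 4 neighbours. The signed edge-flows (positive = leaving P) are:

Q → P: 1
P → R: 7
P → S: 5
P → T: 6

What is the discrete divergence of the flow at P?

Divergence = sum of outgoing flows = (-1) + 7 + 5 + 6 = 17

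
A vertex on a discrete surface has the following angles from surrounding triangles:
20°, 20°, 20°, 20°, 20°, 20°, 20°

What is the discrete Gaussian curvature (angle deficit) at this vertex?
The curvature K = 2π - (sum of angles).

Sum of angles = 140°. K = 360° - 140° = 220°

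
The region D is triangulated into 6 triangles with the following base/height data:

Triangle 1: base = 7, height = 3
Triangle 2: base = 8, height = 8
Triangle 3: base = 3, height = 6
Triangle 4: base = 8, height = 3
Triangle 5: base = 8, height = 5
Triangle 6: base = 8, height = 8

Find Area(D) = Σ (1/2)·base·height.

(1/2)×7×3 + (1/2)×8×8 + (1/2)×3×6 + (1/2)×8×3 + (1/2)×8×5 + (1/2)×8×8 = 115.5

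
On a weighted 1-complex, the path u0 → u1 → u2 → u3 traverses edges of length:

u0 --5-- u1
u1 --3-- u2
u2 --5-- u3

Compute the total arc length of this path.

Arc length = 5 + 3 + 5 = 13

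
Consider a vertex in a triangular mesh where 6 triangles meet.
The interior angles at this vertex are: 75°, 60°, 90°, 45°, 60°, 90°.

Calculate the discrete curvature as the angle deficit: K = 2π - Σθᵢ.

Sum of angles = 420°. K = 360° - 420° = -60° = -π/3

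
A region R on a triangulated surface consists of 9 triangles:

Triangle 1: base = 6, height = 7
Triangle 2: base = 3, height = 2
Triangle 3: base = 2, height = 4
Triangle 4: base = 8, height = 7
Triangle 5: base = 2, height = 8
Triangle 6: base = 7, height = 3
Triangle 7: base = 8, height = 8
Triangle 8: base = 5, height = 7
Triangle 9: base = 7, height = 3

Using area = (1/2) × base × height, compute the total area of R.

(1/2)×6×7 + (1/2)×3×2 + (1/2)×2×4 + (1/2)×8×7 + (1/2)×2×8 + (1/2)×7×3 + (1/2)×8×8 + (1/2)×5×7 + (1/2)×7×3 = 134.5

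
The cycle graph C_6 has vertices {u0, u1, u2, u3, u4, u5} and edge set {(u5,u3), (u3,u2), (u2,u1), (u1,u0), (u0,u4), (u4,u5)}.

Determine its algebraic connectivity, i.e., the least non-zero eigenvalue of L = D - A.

The cycle graph C_n has Laplacian eigenvalues λ_k = 2 − 2cos(2πk/n), k = 0, 1, …, n−1. Here n = 6:
k=0: 2 − 2cos(0) = 0.0; k=1: 2 − 2cos(π/3) = 1.0; k=2: 2 − 2cos(2π/3) = 3.0; k=3: 2 − 2cos(π) = 4.0; k=4: 2 − 2cos(4π/3) = 3.0; k=5: 2 − 2cos(5π/3) = 1.0.
Laplacian eigenvalues: [0.0, 1.0, 1.0, 3.0, 3.0, 4.0]. Algebraic connectivity (smallest non-zero eigenvalue) = 1.0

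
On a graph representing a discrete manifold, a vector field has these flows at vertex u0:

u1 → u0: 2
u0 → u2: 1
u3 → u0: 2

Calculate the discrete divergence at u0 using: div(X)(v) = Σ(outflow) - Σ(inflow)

Divergence = sum of outgoing flows = (-2) + 1 + (-2) = -3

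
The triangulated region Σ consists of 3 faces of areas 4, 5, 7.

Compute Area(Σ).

4 + 5 + 7 = 16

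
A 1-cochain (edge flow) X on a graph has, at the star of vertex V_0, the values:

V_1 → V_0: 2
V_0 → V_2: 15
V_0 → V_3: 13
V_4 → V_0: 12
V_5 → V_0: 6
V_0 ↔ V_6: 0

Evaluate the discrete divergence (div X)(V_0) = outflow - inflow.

Divergence = sum of outgoing flows = (-2) + 15 + 13 + (-12) + (-6) + 0 = 8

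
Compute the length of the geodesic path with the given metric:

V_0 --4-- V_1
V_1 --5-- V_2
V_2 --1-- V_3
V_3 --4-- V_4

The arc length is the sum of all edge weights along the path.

Arc length = 4 + 5 + 1 + 4 = 14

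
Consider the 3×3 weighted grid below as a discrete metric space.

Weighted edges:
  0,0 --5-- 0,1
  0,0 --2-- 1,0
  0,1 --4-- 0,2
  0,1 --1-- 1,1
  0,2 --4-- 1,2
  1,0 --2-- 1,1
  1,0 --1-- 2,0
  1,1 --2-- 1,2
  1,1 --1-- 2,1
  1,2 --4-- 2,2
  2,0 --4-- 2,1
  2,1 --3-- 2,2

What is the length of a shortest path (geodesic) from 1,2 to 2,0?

Shortest path: 1,2 → 1,1 → 1,0 → 2,0, total weight = 5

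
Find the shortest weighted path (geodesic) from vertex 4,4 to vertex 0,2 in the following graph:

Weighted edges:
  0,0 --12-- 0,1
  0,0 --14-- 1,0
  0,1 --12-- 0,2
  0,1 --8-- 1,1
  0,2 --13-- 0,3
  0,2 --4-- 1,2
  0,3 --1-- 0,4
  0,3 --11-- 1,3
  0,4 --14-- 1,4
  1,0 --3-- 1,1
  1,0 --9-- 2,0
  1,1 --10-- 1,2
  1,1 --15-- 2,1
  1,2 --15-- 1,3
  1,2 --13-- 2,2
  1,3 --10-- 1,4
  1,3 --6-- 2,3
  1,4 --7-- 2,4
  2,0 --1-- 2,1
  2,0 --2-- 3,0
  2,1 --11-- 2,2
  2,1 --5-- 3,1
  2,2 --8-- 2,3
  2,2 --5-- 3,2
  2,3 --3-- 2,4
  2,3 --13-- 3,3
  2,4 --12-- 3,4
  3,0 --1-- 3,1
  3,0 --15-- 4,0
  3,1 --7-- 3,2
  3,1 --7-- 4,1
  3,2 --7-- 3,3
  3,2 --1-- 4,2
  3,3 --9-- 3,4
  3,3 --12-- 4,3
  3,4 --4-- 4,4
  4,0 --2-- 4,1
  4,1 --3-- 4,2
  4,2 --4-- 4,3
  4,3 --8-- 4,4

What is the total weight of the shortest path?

Shortest path: 4,4 → 4,3 → 4,2 → 3,2 → 2,2 → 1,2 → 0,2, total weight = 35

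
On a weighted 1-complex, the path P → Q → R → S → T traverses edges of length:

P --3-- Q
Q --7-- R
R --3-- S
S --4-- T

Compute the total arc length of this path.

Arc length = 3 + 7 + 3 + 4 = 17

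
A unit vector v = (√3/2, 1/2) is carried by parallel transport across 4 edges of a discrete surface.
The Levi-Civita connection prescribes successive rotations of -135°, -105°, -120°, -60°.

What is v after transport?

Total rotation: (-135°) + (-105°) + (-120°) + (-60°) = -420° ≡ -60° (mod 360°). Final vector: (0.8660, -0.5000)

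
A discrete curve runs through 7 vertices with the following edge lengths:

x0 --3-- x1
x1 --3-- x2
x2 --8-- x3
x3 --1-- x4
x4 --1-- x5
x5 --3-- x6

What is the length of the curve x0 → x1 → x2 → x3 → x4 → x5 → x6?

Arc length = 3 + 3 + 8 + 1 + 1 + 3 = 19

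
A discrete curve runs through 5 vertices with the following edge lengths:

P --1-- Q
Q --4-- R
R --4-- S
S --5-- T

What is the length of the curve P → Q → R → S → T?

Arc length = 1 + 4 + 4 + 5 = 14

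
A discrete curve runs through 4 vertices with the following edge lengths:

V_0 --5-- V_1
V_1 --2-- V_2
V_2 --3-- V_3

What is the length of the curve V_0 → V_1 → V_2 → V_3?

Arc length = 5 + 2 + 3 = 10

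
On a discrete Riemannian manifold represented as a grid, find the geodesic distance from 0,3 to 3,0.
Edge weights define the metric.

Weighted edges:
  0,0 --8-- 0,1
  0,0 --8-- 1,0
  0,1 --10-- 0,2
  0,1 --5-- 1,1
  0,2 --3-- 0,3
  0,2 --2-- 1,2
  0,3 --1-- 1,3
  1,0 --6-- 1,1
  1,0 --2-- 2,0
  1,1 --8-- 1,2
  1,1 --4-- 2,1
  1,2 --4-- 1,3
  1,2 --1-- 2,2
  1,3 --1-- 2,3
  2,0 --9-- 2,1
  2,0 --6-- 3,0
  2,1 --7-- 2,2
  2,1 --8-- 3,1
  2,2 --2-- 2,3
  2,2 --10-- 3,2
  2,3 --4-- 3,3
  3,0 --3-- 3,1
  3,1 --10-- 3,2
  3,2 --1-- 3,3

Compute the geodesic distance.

Shortest path: 0,3 → 1,3 → 2,3 → 3,3 → 3,2 → 3,1 → 3,0, total weight = 20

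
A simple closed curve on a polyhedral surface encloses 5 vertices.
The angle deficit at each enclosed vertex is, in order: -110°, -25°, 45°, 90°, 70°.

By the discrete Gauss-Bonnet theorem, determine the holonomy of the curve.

Holonomy = total enclosed curvature = (-110°) + (-25°) + 45° + 90° + 70° = 70°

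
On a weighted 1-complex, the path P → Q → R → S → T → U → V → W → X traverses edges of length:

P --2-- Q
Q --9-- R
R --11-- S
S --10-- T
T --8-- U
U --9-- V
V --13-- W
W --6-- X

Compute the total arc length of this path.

Arc length = 2 + 9 + 11 + 10 + 8 + 9 + 13 + 6 = 68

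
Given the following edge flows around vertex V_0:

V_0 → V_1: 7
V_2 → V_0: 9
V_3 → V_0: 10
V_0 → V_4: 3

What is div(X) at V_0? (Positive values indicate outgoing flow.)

Divergence = sum of outgoing flows = 7 + (-9) + (-10) + 3 = -9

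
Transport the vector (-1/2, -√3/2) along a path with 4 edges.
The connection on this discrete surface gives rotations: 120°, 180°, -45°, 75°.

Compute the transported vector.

Total rotation: 120° + 180° + (-45°) + 75° = 330° ≡ -30° (mod 360°). Final vector: (-0.8660, -0.5000)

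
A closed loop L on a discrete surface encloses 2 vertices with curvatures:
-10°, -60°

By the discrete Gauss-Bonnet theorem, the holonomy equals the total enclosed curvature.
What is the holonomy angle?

Holonomy = total enclosed curvature = (-10°) + (-60°) = -70°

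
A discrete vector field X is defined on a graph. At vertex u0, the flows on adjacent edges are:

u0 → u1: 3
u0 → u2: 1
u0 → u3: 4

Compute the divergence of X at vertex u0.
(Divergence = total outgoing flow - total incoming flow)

Divergence = sum of outgoing flows = 3 + 1 + 4 = 8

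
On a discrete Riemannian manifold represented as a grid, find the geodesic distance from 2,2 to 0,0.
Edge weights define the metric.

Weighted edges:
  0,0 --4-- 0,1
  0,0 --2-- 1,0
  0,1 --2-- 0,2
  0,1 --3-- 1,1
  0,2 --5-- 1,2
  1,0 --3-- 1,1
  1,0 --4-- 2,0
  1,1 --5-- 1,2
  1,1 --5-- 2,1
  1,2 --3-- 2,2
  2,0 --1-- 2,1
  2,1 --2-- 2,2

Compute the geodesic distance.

Shortest path: 2,2 → 2,1 → 2,0 → 1,0 → 0,0, total weight = 9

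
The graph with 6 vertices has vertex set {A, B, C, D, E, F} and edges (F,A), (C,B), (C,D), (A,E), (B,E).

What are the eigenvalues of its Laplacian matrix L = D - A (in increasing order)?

Degrees: deg(A) = 2, deg(B) = 2, deg(C) = 2, deg(D) = 1, deg(E) = 2, deg(F) = 1.
L = D − A with rows/columns ordered (A, B, C, D, E, F):
  [ 2,  0,  0,  0, -1, -1]
  [ 0,  2, -1,  0, -1,  0]
  [ 0, -1,  2, -1,  0,  0]
  [ 0,  0, -1,  1,  0,  0]
  [-1, -1,  0,  0,  2,  0]
  [-1,  0,  0,  0,  0,  1]
Characteristic polynomial: det(λI − L) = λ(λ² − 4λ + 1)(λ − 1)(λ − 2)(λ − 3).
Roots: λ = 0; (λ² − 4λ + 1) = 0 ⇒ λ = 2 ± √3 ≈ 0.2679, 3.7321; (λ − 1) = 0 ⇒ λ = 1; (λ − 2) = 0 ⇒ λ = 2; (λ − 3) = 0 ⇒ λ = 3.
(Check: the roots sum (with multiplicity) to 10, matching trace L = Σdeg = 2·5 = 10.)
Laplacian eigenvalues (increasing order): [0.0, 0.2679, 1.0, 2.0, 3.0, 3.7321]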